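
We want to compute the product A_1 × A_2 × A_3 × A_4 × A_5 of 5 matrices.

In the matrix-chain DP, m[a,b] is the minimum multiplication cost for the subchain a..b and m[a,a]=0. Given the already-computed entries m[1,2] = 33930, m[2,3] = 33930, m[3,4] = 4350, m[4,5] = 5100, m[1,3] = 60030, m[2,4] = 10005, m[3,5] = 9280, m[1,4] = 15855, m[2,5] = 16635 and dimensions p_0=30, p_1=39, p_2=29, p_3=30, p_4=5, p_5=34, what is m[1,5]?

m[1,5] = min over k∈[1,4] of m[1,k]+m[k+1,5]+p_{0}·p_k·p_{5}.
k=1: 0 + 16635 + 30·39·34 = 56415; k=2: 33930 + 9280 + 30·29·34 = 72790; k=3: 60030 + 5100 + 30·30·34 = 95730; k=4: 15855 + 0 + 30·5·34 = 20955.
Minimum: 20955 at k=4.

20955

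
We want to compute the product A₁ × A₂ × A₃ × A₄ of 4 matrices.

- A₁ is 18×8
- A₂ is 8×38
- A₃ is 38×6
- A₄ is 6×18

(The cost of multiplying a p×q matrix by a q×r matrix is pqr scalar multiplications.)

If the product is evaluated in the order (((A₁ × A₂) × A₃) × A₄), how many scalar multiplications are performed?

11520

(A₁ × A₂): 18×8 by 8×38 → 18×38, cost 18·8·38 = 5472
((A₁ × A₂) × A₃): 18×38 by 38×6 → 18×6, cost 18·38·6 = 4104; cumulative 9576
(((A₁ × A₂) × A₃) × A₄): 18×6 by 6×18 → 18×18, cost 18·6·18 = 1944; cumulative 11520
Total: 11520 scalar multiplications.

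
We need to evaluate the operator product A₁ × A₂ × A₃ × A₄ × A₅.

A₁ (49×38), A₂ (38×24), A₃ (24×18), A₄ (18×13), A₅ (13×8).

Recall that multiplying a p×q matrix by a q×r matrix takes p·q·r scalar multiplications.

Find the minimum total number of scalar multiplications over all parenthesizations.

27520

Adjacent pairs: A₁A₂ = 49·38·24 = 44688; A₂A₃ = 38·24·18 = 16416; A₃A₄ = 24·18·13 = 5616; A₄A₅ = 18·13·8 = 1872.
Length 3: A₁..A₃: k=1: 0+16416+49·38·18=49932; k=2: 44688+0+49·24·18=65856 → min 49932 | A₂..A₄: k=2: 0+5616+38·24·13=17472; k=3: 16416+0+38·18·13=25308 → min 17472 | A₃..A₅: k=3: 0+1872+24·18·8=5328; k=4: 5616+0+24·13·8=8112 → min 5328.
Length 4: A₁..A₄: k=1: 0+17472+49·38·13=41678; k=2: 44688+5616+49·24·13=65592; k=3: 49932+0+49·18·13=61398 → min 41678 | A₂..A₅: k=2: 0+5328+38·24·8=12624; k=3: 16416+1872+38·18·8=23760; k=4: 17472+0+38·13·8=21424 → min 12624.
Length 5: A₁..A₅: k=1: 0+12624+49·38·8=27520; k=2: 44688+5328+49·24·8=59424; k=3: 49932+1872+49·18·8=58860; k=4: 41678+0+49·13·8=46774 → min 27520.
Optimal order: (A₁ × (A₂ × (A₃ × (A₄ × A₅)))) with cost 27520.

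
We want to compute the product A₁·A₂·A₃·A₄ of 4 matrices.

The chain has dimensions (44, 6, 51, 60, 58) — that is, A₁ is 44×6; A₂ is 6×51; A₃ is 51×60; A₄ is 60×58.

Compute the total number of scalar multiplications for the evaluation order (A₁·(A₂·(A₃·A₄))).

(A₃·A₄): 51×60 by 60×58 → 51×58, cost 51·60·58 = 177480
(A₂·(A₃·A₄)): 6×51 by 51×58 → 6×58, cost 6·51·58 = 17748; cumulative 195228
(A₁·(A₂·(A₃·A₄))): 44×6 by 6×58 → 44×58, cost 44·6·58 = 15312; cumulative 210540
Total: 210540 scalar multiplications.

210540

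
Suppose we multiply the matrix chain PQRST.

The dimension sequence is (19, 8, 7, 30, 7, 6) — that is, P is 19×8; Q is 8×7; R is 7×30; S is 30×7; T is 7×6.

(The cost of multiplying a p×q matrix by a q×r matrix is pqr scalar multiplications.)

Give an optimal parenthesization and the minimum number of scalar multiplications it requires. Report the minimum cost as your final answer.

3012

Adjacent pairs: PQ = 19·8·7 = 1064; QR = 8·7·30 = 1680; RS = 7·30·7 = 1470; ST = 30·7·6 = 1260.
Length 3: P..R: k=1: 0+1680+19·8·30=6240; k=2: 1064+0+19·7·30=5054 → min 5054 | Q..S: k=2: 0+1470+8·7·7=1862; k=3: 1680+0+8·30·7=3360 → min 1862 | R..T: k=3: 0+1260+7·30·6=2520; k=4: 1470+0+7·7·6=1764 → min 1764.
Length 4: P..S: k=1: 0+1862+19·8·7=2926; k=2: 1064+1470+19·7·7=3465; k=3: 5054+0+19·30·7=9044 → min 2926 | Q..T: k=2: 0+1764+8·7·6=2100; k=3: 1680+1260+8·30·6=4380; k=4: 1862+0+8·7·6=2198 → min 2100.
Length 5: P..T: k=1: 0+2100+19·8·6=3012; k=2: 1064+1764+19·7·6=3626; k=3: 5054+1260+19·30·6=9734; k=4: 2926+0+19·7·6=3724 → min 3012.
Optimal parenthesization: (P(Q((RS)T))) with cost 3012.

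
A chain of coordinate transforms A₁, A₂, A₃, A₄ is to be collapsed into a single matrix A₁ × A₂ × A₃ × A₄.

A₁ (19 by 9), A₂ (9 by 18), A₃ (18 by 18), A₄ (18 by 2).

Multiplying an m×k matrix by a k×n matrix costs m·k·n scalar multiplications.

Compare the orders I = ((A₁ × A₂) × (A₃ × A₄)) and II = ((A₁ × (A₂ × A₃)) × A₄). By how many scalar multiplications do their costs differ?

2268

Order I = ((A₁ × A₂) × (A₃ × A₄)): (A₁ × A₂): 19×9 by 9×18 → 19×18, cost 19·9·18 = 3078; (A₃ × A₄): 18×18 by 18×2 → 18×2, cost 18·18·2 = 648; ((A₁ × A₂) × (A₃ × A₄)): 19×18 by 18×2 → 19×2, cost 19·18·2 = 684; cumulative 4410. Total 4410.
Order II = ((A₁ × (A₂ × A₃)) × A₄): (A₂ × A₃): 9×18 by 18×18 → 9×18, cost 9·18·18 = 2916; (A₁ × (A₂ × A₃)): 19×9 by 9×18 → 19×18, cost 19·9·18 = 3078; cumulative 5994; ((A₁ × (A₂ × A₃)) × A₄): 19×18 by 18×2 → 19×2, cost 19·18·2 = 684; cumulative 6678. Total 6678.
Difference: |4410 − 6678| = 2268.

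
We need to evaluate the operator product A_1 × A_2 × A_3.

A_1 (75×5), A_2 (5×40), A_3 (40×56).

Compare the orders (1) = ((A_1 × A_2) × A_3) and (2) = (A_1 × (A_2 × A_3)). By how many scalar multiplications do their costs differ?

Order (1) = ((A_1 × A_2) × A_3): (A_1 × A_2): 75×5 by 5×40 → 75×40, cost 75·5·40 = 15000; ((A_1 × A_2) × A_3): 75×40 by 40×56 → 75×56, cost 75·40·56 = 168000; cumulative 183000. Total 183000.
Order (2) = (A_1 × (A_2 × A_3)): (A_2 × A_3): 5×40 by 40×56 → 5×56, cost 5·40·56 = 11200; (A_1 × (A_2 × A_3)): 75×5 by 5×56 → 75×56, cost 75·5·56 = 21000; cumulative 32200. Total 32200.
Difference: |183000 − 32200| = 150800.

150800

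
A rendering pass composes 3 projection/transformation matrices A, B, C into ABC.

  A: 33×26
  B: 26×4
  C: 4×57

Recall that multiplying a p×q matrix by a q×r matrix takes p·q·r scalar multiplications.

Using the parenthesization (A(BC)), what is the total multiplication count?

54834

(BC): 26×4 by 4×57 → 26×57, cost 26·4·57 = 5928
(A(BC)): 33×26 by 26×57 → 33×57, cost 33·26·57 = 48906; cumulative 54834
Total: 54834 scalar multiplications.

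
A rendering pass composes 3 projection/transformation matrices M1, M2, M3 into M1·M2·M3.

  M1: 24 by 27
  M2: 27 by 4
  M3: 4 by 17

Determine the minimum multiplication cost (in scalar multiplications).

Order (M1·(M2·M3)): (M2·M3): 27×4 by 4×17 → 27×17, cost 27·4·17 = 1836; (M1·(M2·M3)): 24×27 by 27×17 → 24×17, cost 24·27·17 = 11016; cumulative 12852. Total 12852.
Order ((M1·M2)·M3): (M1·M2): 24×27 by 27×4 → 24×4, cost 24·27·4 = 2592; ((M1·M2)·M3): 24×4 by 4×17 → 24×17, cost 24·4·17 = 1632; cumulative 4224. Total 4224.
Minimum: 4224.

4224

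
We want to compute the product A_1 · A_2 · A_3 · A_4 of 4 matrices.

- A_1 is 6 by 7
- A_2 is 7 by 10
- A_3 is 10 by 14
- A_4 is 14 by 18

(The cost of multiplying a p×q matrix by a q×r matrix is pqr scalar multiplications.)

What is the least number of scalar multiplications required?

2772

Adjacent pairs: A_1A_2 = 6·7·10 = 420; A_2A_3 = 7·10·14 = 980; A_3A_4 = 10·14·18 = 2520.
Length 3: A_1..A_3: k=1: 0+980+6·7·14=1568; k=2: 420+0+6·10·14=1260 → min 1260 | A_2..A_4: k=2: 0+2520+7·10·18=3780; k=3: 980+0+7·14·18=2744 → min 2744.
Length 4: A_1..A_4: k=1: 0+2744+6·7·18=3500; k=2: 420+2520+6·10·18=4020; k=3: 1260+0+6·14·18=2772 → min 2772.
Optimal order: (((A_1 · A_2) · A_3) · A_4) with cost 2772.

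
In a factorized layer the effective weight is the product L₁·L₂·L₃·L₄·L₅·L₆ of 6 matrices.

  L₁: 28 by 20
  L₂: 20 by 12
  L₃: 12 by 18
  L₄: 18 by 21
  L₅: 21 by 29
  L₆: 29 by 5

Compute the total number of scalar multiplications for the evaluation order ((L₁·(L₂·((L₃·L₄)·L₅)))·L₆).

(L₃·L₄): 12×18 by 18×21 → 12×21, cost 12·18·21 = 4536
((L₃·L₄)·L₅): 12×21 by 21×29 → 12×29, cost 12·21·29 = 7308; cumulative 11844
(L₂·((L₃·L₄)·L₅)): 20×12 by 12×29 → 20×29, cost 20·12·29 = 6960; cumulative 18804
(L₁·(L₂·((L₃·L₄)·L₅))): 28×20 by 20×29 → 28×29, cost 28·20·29 = 16240; cumulative 35044
((L₁·(L₂·((L₃·L₄)·L₅)))·L₆): 28×29 by 29×5 → 28×5, cost 28·29·5 = 4060; cumulative 39104
Total: 39104 scalar multiplications.

39104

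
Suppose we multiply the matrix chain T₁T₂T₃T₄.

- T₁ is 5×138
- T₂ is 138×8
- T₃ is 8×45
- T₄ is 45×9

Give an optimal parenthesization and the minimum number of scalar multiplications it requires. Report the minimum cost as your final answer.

9120

Adjacent pairs: T₁T₂ = 5·138·8 = 5520; T₂T₃ = 138·8·45 = 49680; T₃T₄ = 8·45·9 = 3240.
Length 3: T₁..T₃: k=1: 0+49680+5·138·45=80730; k=2: 5520+0+5·8·45=7320 → min 7320 | T₂..T₄: k=2: 0+3240+138·8·9=13176; k=3: 49680+0+138·45·9=105570 → min 13176.
Length 4: T₁..T₄: k=1: 0+13176+5·138·9=19386; k=2: 5520+3240+5·8·9=9120; k=3: 7320+0+5·45·9=9345 → min 9120.
Optimal parenthesization: ((T₁T₂)(T₃T₄)) with cost 9120.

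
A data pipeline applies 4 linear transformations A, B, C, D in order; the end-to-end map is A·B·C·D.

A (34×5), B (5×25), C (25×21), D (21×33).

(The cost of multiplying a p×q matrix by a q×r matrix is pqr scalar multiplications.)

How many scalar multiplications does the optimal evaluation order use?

Adjacent pairs: AB = 34·5·25 = 4250; BC = 5·25·21 = 2625; CD = 25·21·33 = 17325.
Length 3: A..C: k=1: 0+2625+34·5·21=6195; k=2: 4250+0+34·25·21=22100 → min 6195 | B..D: k=2: 0+17325+5·25·33=21450; k=3: 2625+0+5·21·33=6090 → min 6090.
Length 4: A..D: k=1: 0+6090+34·5·33=11700; k=2: 4250+17325+34·25·33=49625; k=3: 6195+0+34·21·33=29757 → min 11700.
Optimal order: (A·((B·C)·D)) with cost 11700.

11700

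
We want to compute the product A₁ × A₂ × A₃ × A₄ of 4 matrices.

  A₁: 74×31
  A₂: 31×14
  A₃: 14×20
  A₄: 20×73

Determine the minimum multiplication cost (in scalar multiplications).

Adjacent pairs: A₁A₂ = 74·31·14 = 32116; A₂A₃ = 31·14·20 = 8680; A₃A₄ = 14·20·73 = 20440.
Length 3: A₁..A₃: k=1: 0+8680+74·31·20=54560; k=2: 32116+0+74·14·20=52836 → min 52836 | A₂..A₄: k=2: 0+20440+31·14·73=52122; k=3: 8680+0+31·20·73=53940 → min 52122.
Length 4: A₁..A₄: k=1: 0+52122+74·31·73=219584; k=2: 32116+20440+74·14·73=128184; k=3: 52836+0+74·20·73=160876 → min 128184.
Optimal order: ((A₁ × A₂) × (A₃ × A₄)) with cost 128184.

128184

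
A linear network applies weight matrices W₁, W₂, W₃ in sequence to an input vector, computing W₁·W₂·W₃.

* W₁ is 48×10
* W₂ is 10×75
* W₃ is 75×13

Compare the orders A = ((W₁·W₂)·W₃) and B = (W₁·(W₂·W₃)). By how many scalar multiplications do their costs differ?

66810

Order A = ((W₁·W₂)·W₃): (W₁·W₂): 48×10 by 10×75 → 48×75, cost 48·10·75 = 36000; ((W₁·W₂)·W₃): 48×75 by 75×13 → 48×13, cost 48·75·13 = 46800; cumulative 82800. Total 82800.
Order B = (W₁·(W₂·W₃)): (W₂·W₃): 10×75 by 75×13 → 10×13, cost 10·75·13 = 9750; (W₁·(W₂·W₃)): 48×10 by 10×13 → 48×13, cost 48·10·13 = 6240; cumulative 15990. Total 15990.
Difference: |82800 − 15990| = 66810.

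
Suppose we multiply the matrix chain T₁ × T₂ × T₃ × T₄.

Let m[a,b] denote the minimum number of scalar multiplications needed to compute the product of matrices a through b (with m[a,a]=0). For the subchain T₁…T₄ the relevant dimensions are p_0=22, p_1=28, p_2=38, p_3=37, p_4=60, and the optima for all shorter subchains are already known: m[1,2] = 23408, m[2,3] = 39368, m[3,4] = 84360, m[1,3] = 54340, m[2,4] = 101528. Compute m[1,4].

103180

m[1,4] = min over k∈[1,3] of m[1,k]+m[k+1,4]+p_{0}·p_k·p_{4}.
k=1: 0 + 101528 + 22·28·60 = 138488; k=2: 23408 + 84360 + 22·38·60 = 157928; k=3: 54340 + 0 + 22·37·60 = 103180.
Minimum: 103180 at k=3.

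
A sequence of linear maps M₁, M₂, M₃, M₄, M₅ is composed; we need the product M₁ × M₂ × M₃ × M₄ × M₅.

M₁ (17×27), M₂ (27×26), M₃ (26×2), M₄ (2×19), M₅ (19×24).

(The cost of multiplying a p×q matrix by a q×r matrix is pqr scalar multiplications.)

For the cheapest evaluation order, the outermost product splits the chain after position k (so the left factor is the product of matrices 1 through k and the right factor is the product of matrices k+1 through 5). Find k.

3

Adjacent pairs: M₁M₂ = 17·27·26 = 11934; M₂M₃ = 27·26·2 = 1404; M₃M₄ = 26·2·19 = 988; M₄M₅ = 2·19·24 = 912.
Length 3: M₁..M₃: k=1: 0+1404+17·27·2=2322; k=2: 11934+0+17·26·2=12818 → min 2322 | M₂..M₄: k=2: 0+988+27·26·19=14326; k=3: 1404+0+27·2·19=2430 → min 2430 | M₃..M₅: k=3: 0+912+26·2·24=2160; k=4: 988+0+26·19·24=12844 → min 2160.
Length 4: M₁..M₄: k=1: 0+2430+17·27·19=11151; k=2: 11934+988+17·26·19=21320; k=3: 2322+0+17·2·19=2968 → min 2968 | M₂..M₅: k=2: 0+2160+27·26·24=19008; k=3: 1404+912+27·2·24=3612; k=4: 2430+0+27·19·24=14742 → min 3612.
Top-level splits: k=1: (M₁..M₁)·(M₂..M₅) → 0+3612+17·27·24 = 14628; k=2: (M₁..M₂)·(M₃..M₅) → 11934+2160+17·26·24 = 24702; k=3: (M₁..M₃)·(M₄..M₅) → 2322+912+17·2·24 = 4050; k=4: (M₁..M₄)·(M₅..M₅) → 2968+0+17·19·24 = 10720.
Best split is after M₃, i.e. k = 3.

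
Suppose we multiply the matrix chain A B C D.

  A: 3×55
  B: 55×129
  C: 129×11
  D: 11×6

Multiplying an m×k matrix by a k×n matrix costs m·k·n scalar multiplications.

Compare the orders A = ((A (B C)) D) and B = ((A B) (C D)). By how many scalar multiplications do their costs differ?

47937

Order A = ((A (B C)) D): (B C): 55×129 by 129×11 → 55×11, cost 55·129·11 = 78045; (A (B C)): 3×55 by 55×11 → 3×11, cost 3·55·11 = 1815; cumulative 79860; ((A (B C)) D): 3×11 by 11×6 → 3×6, cost 3·11·6 = 198; cumulative 80058. Total 80058.
Order B = ((A B) (C D)): (A B): 3×55 by 55×129 → 3×129, cost 3·55·129 = 21285; (C D): 129×11 by 11×6 → 129×6, cost 129·11·6 = 8514; ((A B) (C D)): 3×129 by 129×6 → 3×6, cost 3·129·6 = 2322; cumulative 32121. Total 32121.
Difference: |80058 − 32121| = 47937.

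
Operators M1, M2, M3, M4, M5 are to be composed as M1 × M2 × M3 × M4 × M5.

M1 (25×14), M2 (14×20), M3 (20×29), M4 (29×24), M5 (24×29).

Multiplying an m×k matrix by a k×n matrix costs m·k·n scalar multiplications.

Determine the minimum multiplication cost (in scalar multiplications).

37758

Adjacent pairs: M1M2 = 25·14·20 = 7000; M2M3 = 14·20·29 = 8120; M3M4 = 20·29·24 = 13920; M4M5 = 29·24·29 = 20184.
Length 3: M1..M3: k=1: 0+8120+25·14·29=18270; k=2: 7000+0+25·20·29=21500 → min 18270 | M2..M4: k=2: 0+13920+14·20·24=20640; k=3: 8120+0+14·29·24=17864 → min 17864 | M3..M5: k=3: 0+20184+20·29·29=37004; k=4: 13920+0+20·24·29=27840 → min 27840.
Length 4: M1..M4: k=1: 0+17864+25·14·24=26264; k=2: 7000+13920+25·20·24=32920; k=3: 18270+0+25·29·24=35670 → min 26264 | M2..M5: k=2: 0+27840+14·20·29=35960; k=3: 8120+20184+14·29·29=40078; k=4: 17864+0+14·24·29=27608 → min 27608.
Length 5: M1..M5: k=1: 0+27608+25·14·29=37758; k=2: 7000+27840+25·20·29=49340; k=3: 18270+20184+25·29·29=59479; k=4: 26264+0+25·24·29=43664 → min 37758.
Optimal order: (M1 × (((M2 × M3) × M4) × M5)) with cost 37758.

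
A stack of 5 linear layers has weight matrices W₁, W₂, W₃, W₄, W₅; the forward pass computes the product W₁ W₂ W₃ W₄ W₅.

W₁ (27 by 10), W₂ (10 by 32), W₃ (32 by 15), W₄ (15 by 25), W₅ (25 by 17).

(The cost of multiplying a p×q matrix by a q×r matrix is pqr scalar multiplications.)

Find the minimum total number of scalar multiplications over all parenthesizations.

17390

Adjacent pairs: W₁W₂ = 27·10·32 = 8640; W₂W₃ = 10·32·15 = 4800; W₃W₄ = 32·15·25 = 12000; W₄W₅ = 15·25·17 = 6375.
Length 3: W₁..W₃: k=1: 0+4800+27·10·15=8850; k=2: 8640+0+27·32·15=21600 → min 8850 | W₂..W₄: k=2: 0+12000+10·32·25=20000; k=3: 4800+0+10·15·25=8550 → min 8550 | W₃..W₅: k=3: 0+6375+32·15·17=14535; k=4: 12000+0+32·25·17=25600 → min 14535.
Length 4: W₁..W₄: k=1: 0+8550+27·10·25=15300; k=2: 8640+12000+27·32·25=42240; k=3: 8850+0+27·15·25=18975 → min 15300 | W₂..W₅: k=2: 0+14535+10·32·17=19975; k=3: 4800+6375+10·15·17=13725; k=4: 8550+0+10·25·17=12800 → min 12800.
Length 5: W₁..W₅: k=1: 0+12800+27·10·17=17390; k=2: 8640+14535+27·32·17=37863; k=3: 8850+6375+27·15·17=22110; k=4: 15300+0+27·25·17=26775 → min 17390.
Optimal order: (W₁ (((W₂ W₃) W₄) W₅)) with cost 17390.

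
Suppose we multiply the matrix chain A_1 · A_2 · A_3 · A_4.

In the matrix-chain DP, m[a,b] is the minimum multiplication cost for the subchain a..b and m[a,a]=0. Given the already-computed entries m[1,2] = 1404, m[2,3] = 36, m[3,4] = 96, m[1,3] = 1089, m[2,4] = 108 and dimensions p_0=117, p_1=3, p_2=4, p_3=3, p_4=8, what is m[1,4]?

m[1,4] = min over k∈[1,3] of m[1,k]+m[k+1,4]+p_{0}·p_k·p_{4}.
k=1: 0 + 108 + 117·3·8 = 2916; k=2: 1404 + 96 + 117·4·8 = 5244; k=3: 1089 + 0 + 117·3·8 = 3897.
Minimum: 2916 at k=1.

2916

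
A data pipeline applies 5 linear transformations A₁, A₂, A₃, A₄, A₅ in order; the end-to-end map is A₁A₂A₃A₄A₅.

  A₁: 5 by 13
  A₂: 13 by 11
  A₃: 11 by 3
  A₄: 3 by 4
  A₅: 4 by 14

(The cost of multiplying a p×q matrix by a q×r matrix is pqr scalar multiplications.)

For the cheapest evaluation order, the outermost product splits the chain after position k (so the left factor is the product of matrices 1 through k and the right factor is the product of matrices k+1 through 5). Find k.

Adjacent pairs: A₁A₂ = 5·13·11 = 715; A₂A₃ = 13·11·3 = 429; A₃A₄ = 11·3·4 = 132; A₄A₅ = 3·4·14 = 168.
Length 3: A₁..A₃: k=1: 0+429+5·13·3=624; k=2: 715+0+5·11·3=880 → min 624 | A₂..A₄: k=2: 0+132+13·11·4=704; k=3: 429+0+13·3·4=585 → min 585 | A₃..A₅: k=3: 0+168+11·3·14=630; k=4: 132+0+11·4·14=748 → min 630.
Length 4: A₁..A₄: k=1: 0+585+5·13·4=845; k=2: 715+132+5·11·4=1067; k=3: 624+0+5·3·4=684 → min 684 | A₂..A₅: k=2: 0+630+13·11·14=2632; k=3: 429+168+13·3·14=1143; k=4: 585+0+13·4·14=1313 → min 1143.
Top-level splits: k=1: (A₁..A₁)·(A₂..A₅) → 0+1143+5·13·14 = 2053; k=2: (A₁..A₂)·(A₃..A₅) → 715+630+5·11·14 = 2115; k=3: (A₁..A₃)·(A₄..A₅) → 624+168+5·3·14 = 1002; k=4: (A₁..A₄)·(A₅..A₅) → 684+0+5·4·14 = 964.
Best split is after A₄, i.e. k = 4.

4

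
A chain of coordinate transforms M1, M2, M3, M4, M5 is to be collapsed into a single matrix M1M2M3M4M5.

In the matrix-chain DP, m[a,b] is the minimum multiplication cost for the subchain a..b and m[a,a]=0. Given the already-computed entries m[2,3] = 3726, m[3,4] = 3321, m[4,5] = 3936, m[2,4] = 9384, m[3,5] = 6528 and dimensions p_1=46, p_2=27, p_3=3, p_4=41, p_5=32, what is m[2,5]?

m[2,5] = min over k∈[2,4] of m[2,k]+m[k+1,5]+p_{1}·p_k·p_{5}.
k=2: 0 + 6528 + 46·27·32 = 46272; k=3: 3726 + 3936 + 46·3·32 = 12078; k=4: 9384 + 0 + 46·41·32 = 69736.
Minimum: 12078 at k=3.

12078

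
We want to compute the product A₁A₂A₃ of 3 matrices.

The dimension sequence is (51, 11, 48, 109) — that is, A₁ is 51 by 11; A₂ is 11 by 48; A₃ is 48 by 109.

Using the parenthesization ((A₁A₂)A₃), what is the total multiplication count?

(A₁A₂): 51×11 by 11×48 → 51×48, cost 51·11·48 = 26928
((A₁A₂)A₃): 51×48 by 48×109 → 51×109, cost 51·48·109 = 266832; cumulative 293760
Total: 293760 scalar multiplications.

293760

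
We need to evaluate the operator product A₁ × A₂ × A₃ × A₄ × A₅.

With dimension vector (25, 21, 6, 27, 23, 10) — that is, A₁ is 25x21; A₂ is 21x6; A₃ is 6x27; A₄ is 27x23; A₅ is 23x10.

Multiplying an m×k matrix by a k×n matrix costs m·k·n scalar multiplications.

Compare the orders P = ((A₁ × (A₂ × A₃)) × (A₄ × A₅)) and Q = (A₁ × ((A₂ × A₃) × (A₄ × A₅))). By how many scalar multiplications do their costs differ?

Order P = ((A₁ × (A₂ × A₃)) × (A₄ × A₅)): (A₂ × A₃): 21×6 by 6×27 → 21×27, cost 21·6·27 = 3402; (A₁ × (A₂ × A₃)): 25×21 by 21×27 → 25×27, cost 25·21·27 = 14175; cumulative 17577; (A₄ × A₅): 27×23 by 23×10 → 27×10, cost 27·23·10 = 6210; ((A₁ × (A₂ × A₃)) × (A₄ × A₅)): 25×27 by 27×10 → 25×10, cost 25·27·10 = 6750; cumulative 30537. Total 30537.
Order Q = (A₁ × ((A₂ × A₃) × (A₄ × A₅))): (A₂ × A₃): 21×6 by 6×27 → 21×27, cost 21·6·27 = 3402; (A₄ × A₅): 27×23 by 23×10 → 27×10, cost 27·23·10 = 6210; ((A₂ × A₃) × (A₄ × A₅)): 21×27 by 27×10 → 21×10, cost 21·27·10 = 5670; cumulative 15282; (A₁ × ((A₂ × A₃) × (A₄ × A₅))): 25×21 by 21×10 → 25×10, cost 25·21·10 = 5250; cumulative 20532. Total 20532.
Difference: |30537 − 20532| = 10005.

10005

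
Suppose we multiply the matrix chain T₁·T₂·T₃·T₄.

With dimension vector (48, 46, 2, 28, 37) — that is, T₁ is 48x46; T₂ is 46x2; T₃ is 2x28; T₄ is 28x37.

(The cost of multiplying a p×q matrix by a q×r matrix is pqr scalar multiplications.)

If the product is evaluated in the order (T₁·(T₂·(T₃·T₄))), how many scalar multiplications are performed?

(T₃·T₄): 2×28 by 28×37 → 2×37, cost 2·28·37 = 2072
(T₂·(T₃·T₄)): 46×2 by 2×37 → 46×37, cost 46·2·37 = 3404; cumulative 5476
(T₁·(T₂·(T₃·T₄))): 48×46 by 46×37 → 48×37, cost 48·46·37 = 81696; cumulative 87172
Total: 87172 scalar multiplications.

87172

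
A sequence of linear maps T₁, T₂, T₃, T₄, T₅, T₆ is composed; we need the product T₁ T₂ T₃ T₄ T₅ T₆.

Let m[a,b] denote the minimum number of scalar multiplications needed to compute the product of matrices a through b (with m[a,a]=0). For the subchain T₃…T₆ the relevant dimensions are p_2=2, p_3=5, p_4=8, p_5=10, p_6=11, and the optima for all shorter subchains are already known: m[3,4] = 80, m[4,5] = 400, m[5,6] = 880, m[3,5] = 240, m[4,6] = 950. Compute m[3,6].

m[3,6] = min over k∈[3,5] of m[3,k]+m[k+1,6]+p_{2}·p_k·p_{6}.
k=3: 0 + 950 + 2·5·11 = 1060; k=4: 80 + 880 + 2·8·11 = 1136; k=5: 240 + 0 + 2·10·11 = 460.
Minimum: 460 at k=5.

460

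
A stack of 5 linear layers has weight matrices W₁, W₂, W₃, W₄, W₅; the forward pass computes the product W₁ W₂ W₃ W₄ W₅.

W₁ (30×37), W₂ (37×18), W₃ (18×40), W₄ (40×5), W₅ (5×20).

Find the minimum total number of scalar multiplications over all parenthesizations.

Adjacent pairs: W₁W₂ = 30·37·18 = 19980; W₂W₃ = 37·18·40 = 26640; W₃W₄ = 18·40·5 = 3600; W₄W₅ = 40·5·20 = 4000.
Length 3: W₁..W₃: k=1: 0+26640+30·37·40=71040; k=2: 19980+0+30·18·40=41580 → min 41580 | W₂..W₄: k=2: 0+3600+37·18·5=6930; k=3: 26640+0+37·40·5=34040 → min 6930 | W₃..W₅: k=3: 0+4000+18·40·20=18400; k=4: 3600+0+18·5·20=5400 → min 5400.
Length 4: W₁..W₄: k=1: 0+6930+30·37·5=12480; k=2: 19980+3600+30·18·5=26280; k=3: 41580+0+30·40·5=47580 → min 12480 | W₂..W₅: k=2: 0+5400+37·18·20=18720; k=3: 26640+4000+37·40·20=60240; k=4: 6930+0+37·5·20=10630 → min 10630.
Length 5: W₁..W₅: k=1: 0+10630+30·37·20=32830; k=2: 19980+5400+30·18·20=36180; k=3: 41580+4000+30·40·20=69580; k=4: 12480+0+30·5·20=15480 → min 15480.
Optimal order: ((W₁ (W₂ (W₃ W₄))) W₅) with cost 15480.

15480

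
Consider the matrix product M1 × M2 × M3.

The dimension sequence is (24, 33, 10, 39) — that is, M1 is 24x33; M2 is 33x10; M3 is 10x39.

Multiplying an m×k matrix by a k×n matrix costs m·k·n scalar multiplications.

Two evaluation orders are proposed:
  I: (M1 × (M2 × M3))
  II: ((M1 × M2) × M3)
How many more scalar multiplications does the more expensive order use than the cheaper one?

Order I = (M1 × (M2 × M3)): (M2 × M3): 33×10 by 10×39 → 33×39, cost 33·10·39 = 12870; (M1 × (M2 × M3)): 24×33 by 33×39 → 24×39, cost 24·33·39 = 30888; cumulative 43758. Total 43758.
Order II = ((M1 × M2) × M3): (M1 × M2): 24×33 by 33×10 → 24×10, cost 24·33·10 = 7920; ((M1 × M2) × M3): 24×10 by 10×39 → 24×39, cost 24·10·39 = 9360; cumulative 17280. Total 17280.
Difference: |43758 − 17280| = 26478.

26478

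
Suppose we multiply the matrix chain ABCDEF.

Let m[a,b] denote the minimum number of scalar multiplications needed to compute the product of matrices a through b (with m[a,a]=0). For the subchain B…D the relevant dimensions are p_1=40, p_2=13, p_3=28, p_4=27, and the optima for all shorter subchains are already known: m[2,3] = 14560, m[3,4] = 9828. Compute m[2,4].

m[2,4] = min over k∈[2,3] of m[2,k]+m[k+1,4]+p_{1}·p_k·p_{4}.
k=2: 0 + 9828 + 40·13·27 = 23868; k=3: 14560 + 0 + 40·28·27 = 44800.
Minimum: 23868 at k=2.

23868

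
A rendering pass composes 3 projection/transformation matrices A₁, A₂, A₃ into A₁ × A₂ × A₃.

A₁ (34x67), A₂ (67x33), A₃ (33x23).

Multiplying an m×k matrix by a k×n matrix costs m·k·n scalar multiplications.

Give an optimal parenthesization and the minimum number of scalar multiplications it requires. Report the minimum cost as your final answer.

100980

(A₁ × (A₂ × A₃)): cost 103247.
((A₁ × A₂) × A₃): cost 100980.
Optimal: ((A₁ × A₂) × A₃) with cost 100980.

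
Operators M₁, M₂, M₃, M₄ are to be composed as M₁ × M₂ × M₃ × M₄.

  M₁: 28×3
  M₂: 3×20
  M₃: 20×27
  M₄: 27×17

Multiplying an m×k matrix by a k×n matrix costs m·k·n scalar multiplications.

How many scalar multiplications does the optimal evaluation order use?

Adjacent pairs: M₁M₂ = 28·3·20 = 1680; M₂M₃ = 3·20·27 = 1620; M₃M₄ = 20·27·17 = 9180.
Length 3: M₁..M₃: k=1: 0+1620+28·3·27=3888; k=2: 1680+0+28·20·27=16800 → min 3888 | M₂..M₄: k=2: 0+9180+3·20·17=10200; k=3: 1620+0+3·27·17=2997 → min 2997.
Length 4: M₁..M₄: k=1: 0+2997+28·3·17=4425; k=2: 1680+9180+28·20·17=20380; k=3: 3888+0+28·27·17=16740 → min 4425.
Optimal order: (M₁ × ((M₂ × M₃) × M₄)) with cost 4425.

4425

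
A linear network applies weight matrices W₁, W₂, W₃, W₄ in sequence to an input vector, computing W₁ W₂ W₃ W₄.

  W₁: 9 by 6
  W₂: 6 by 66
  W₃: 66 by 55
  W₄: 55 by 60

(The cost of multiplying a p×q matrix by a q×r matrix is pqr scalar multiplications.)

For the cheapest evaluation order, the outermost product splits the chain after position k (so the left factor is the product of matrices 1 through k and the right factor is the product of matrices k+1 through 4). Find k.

1

Adjacent pairs: W₁W₂ = 9·6·66 = 3564; W₂W₃ = 6·66·55 = 21780; W₃W₄ = 66·55·60 = 217800.
Length 3: W₁..W₃: k=1: 0+21780+9·6·55=24750; k=2: 3564+0+9·66·55=36234 → min 24750 | W₂..W₄: k=2: 0+217800+6·66·60=241560; k=3: 21780+0+6·55·60=41580 → min 41580.
Top-level splits: k=1: (W₁..W₁)·(W₂..W₄) → 0+41580+9·6·60 = 44820; k=2: (W₁..W₂)·(W₃..W₄) → 3564+217800+9·66·60 = 257004; k=3: (W₁..W₃)·(W₄..W₄) → 24750+0+9·55·60 = 54450.
Best split is after W₁, i.e. k = 1.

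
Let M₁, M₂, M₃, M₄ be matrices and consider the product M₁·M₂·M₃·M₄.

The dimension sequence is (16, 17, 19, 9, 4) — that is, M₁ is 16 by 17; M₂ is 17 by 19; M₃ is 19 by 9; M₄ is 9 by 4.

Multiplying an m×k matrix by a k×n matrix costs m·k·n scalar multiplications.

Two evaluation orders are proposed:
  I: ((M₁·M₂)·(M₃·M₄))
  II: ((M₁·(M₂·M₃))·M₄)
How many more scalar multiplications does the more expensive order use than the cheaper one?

1137

Order I = ((M₁·M₂)·(M₃·M₄)): (M₁·M₂): 16×17 by 17×19 → 16×19, cost 16·17·19 = 5168; (M₃·M₄): 19×9 by 9×4 → 19×4, cost 19·9·4 = 684; ((M₁·M₂)·(M₃·M₄)): 16×19 by 19×4 → 16×4, cost 16·19·4 = 1216; cumulative 7068. Total 7068.
Order II = ((M₁·(M₂·M₃))·M₄): (M₂·M₃): 17×19 by 19×9 → 17×9, cost 17·19·9 = 2907; (M₁·(M₂·M₃)): 16×17 by 17×9 → 16×9, cost 16·17·9 = 2448; cumulative 5355; ((M₁·(M₂·M₃))·M₄): 16×9 by 9×4 → 16×4, cost 16·9·4 = 576; cumulative 5931. Total 5931.
Difference: |7068 − 5931| = 1137.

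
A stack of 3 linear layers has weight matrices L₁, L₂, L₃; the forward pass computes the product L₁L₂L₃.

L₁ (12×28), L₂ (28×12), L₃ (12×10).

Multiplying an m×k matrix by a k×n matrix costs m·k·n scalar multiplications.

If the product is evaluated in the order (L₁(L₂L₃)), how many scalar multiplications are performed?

6720

(L₂L₃): 28×12 by 12×10 → 28×10, cost 28·12·10 = 3360
(L₁(L₂L₃)): 12×28 by 28×10 → 12×10, cost 12·28·10 = 3360; cumulative 6720
Total: 6720 scalar multiplications.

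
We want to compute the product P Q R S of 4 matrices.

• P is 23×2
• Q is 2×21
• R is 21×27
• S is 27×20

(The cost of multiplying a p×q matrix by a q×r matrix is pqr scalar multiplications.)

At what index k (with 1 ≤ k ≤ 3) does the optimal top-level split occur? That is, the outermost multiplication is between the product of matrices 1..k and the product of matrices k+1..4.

1

Adjacent pairs: PQ = 23·2·21 = 966; QR = 2·21·27 = 1134; RS = 21·27·20 = 11340.
Length 3: P..R: k=1: 0+1134+23·2·27=2376; k=2: 966+0+23·21·27=14007 → min 2376 | Q..S: k=2: 0+11340+2·21·20=12180; k=3: 1134+0+2·27·20=2214 → min 2214.
Top-level splits: k=1: (P..P)·(Q..S) → 0+2214+23·2·20 = 3134; k=2: (P..Q)·(R..S) → 966+11340+23·21·20 = 21966; k=3: (P..R)·(S..S) → 2376+0+23·27·20 = 14796.
Best split is after P, i.e. k = 1.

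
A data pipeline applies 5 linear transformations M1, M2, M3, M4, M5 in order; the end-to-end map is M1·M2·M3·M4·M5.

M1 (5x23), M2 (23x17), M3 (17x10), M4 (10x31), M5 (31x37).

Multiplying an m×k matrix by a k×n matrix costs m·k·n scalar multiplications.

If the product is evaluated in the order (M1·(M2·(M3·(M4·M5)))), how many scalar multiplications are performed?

36482

(M4·M5): 10×31 by 31×37 → 10×37, cost 10·31·37 = 11470
(M3·(M4·M5)): 17×10 by 10×37 → 17×37, cost 17·10·37 = 6290; cumulative 17760
(M2·(M3·(M4·M5))): 23×17 by 17×37 → 23×37, cost 23·17·37 = 14467; cumulative 32227
(M1·(M2·(M3·(M4·M5)))): 5×23 by 23×37 → 5×37, cost 5·23·37 = 4255; cumulative 36482
Total: 36482 scalar multiplications.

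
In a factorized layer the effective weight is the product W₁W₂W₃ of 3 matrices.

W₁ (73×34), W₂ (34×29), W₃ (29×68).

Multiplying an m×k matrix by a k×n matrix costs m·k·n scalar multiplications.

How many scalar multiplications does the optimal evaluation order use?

Order (W₁(W₂W₃)): (W₂W₃): 34×29 by 29×68 → 34×68, cost 34·29·68 = 67048; (W₁(W₂W₃)): 73×34 by 34×68 → 73×68, cost 73·34·68 = 168776; cumulative 235824. Total 235824.
Order ((W₁W₂)W₃): (W₁W₂): 73×34 by 34×29 → 73×29, cost 73·34·29 = 71978; ((W₁W₂)W₃): 73×29 by 29×68 → 73×68, cost 73·29·68 = 143956; cumulative 215934. Total 215934.
Minimum: 215934.

215934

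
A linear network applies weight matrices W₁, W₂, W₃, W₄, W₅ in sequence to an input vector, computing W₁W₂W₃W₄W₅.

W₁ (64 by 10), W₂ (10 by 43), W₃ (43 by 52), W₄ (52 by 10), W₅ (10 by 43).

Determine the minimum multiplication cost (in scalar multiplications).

Adjacent pairs: W₁W₂ = 64·10·43 = 27520; W₂W₃ = 10·43·52 = 22360; W₃W₄ = 43·52·10 = 22360; W₄W₅ = 52·10·43 = 22360.
Length 3: W₁..W₃: k=1: 0+22360+64·10·52=55640; k=2: 27520+0+64·43·52=170624 → min 55640 | W₂..W₄: k=2: 0+22360+10·43·10=26660; k=3: 22360+0+10·52·10=27560 → min 26660 | W₃..W₅: k=3: 0+22360+43·52·43=118508; k=4: 22360+0+43·10·43=40850 → min 40850.
Length 4: W₁..W₄: k=1: 0+26660+64·10·10=33060; k=2: 27520+22360+64·43·10=77400; k=3: 55640+0+64·52·10=88920 → min 33060 | W₂..W₅: k=2: 0+40850+10·43·43=59340; k=3: 22360+22360+10·52·43=67080; k=4: 26660+0+10·10·43=30960 → min 30960.
Length 5: W₁..W₅: k=1: 0+30960+64·10·43=58480; k=2: 27520+40850+64·43·43=186706; k=3: 55640+22360+64·52·43=221104; k=4: 33060+0+64·10·43=60580 → min 58480.
Optimal order: (W₁((W₂(W₃W₄))W₅)) with cost 58480.

58480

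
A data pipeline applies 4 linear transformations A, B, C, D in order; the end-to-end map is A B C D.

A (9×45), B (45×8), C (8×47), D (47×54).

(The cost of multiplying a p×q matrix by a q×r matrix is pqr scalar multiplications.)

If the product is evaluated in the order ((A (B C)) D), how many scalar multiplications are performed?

(B C): 45×8 by 8×47 → 45×47, cost 45·8·47 = 16920
(A (B C)): 9×45 by 45×47 → 9×47, cost 9·45·47 = 19035; cumulative 35955
((A (B C)) D): 9×47 by 47×54 → 9×54, cost 9·47·54 = 22842; cumulative 58797
Total: 58797 scalar multiplications.

58797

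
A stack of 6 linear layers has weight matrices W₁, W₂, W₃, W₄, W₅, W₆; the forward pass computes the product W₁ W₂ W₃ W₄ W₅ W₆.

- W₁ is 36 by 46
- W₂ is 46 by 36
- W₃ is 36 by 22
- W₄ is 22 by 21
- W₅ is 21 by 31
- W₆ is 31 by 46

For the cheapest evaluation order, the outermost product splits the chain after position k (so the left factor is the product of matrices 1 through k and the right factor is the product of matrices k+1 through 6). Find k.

Adjacent pairs: W₁W₂ = 36·46·36 = 59616; W₂W₃ = 46·36·22 = 36432; W₃W₄ = 36·22·21 = 16632; W₄W₅ = 22·21·31 = 14322; W₅W₆ = 21·31·46 = 29946.
Length 3: W₁..W₃: k=1: 0+36432+36·46·22=72864; k=2: 59616+0+36·36·22=88128 → min 72864 | W₂..W₄: k=2: 0+16632+46·36·21=51408; k=3: 36432+0+46·22·21=57684 → min 51408 | W₃..W₅: k=3: 0+14322+36·22·31=38874; k=4: 16632+0+36·21·31=40068 → min 38874 | W₄..W₆: k=4: 0+29946+22·21·46=51198; k=5: 14322+0+22·31·46=45694 → min 45694.
Length 4: W₁..W₄: k=1: 0+51408+36·46·21=86184; k=2: 59616+16632+36·36·21=103464; k=3: 72864+0+36·22·21=89496 → min 86184 | W₂..W₅: k=2: 0+38874+46·36·31=90210; k=3: 36432+14322+46·22·31=82126; k=4: 51408+0+46·21·31=81354 → min 81354 | W₃..W₆: k=3: 0+45694+36·22·46=82126; k=4: 16632+29946+36·21·46=81354; k=5: 38874+0+36·31·46=90210 → min 81354.
Length 5: W₁..W₅: k=1: 0+81354+36·46·31=132690; k=2: 59616+38874+36·36·31=138666; k=3: 72864+14322+36·22·31=111738; k=4: 86184+0+36·21·31=109620 → min 109620 | W₂..W₆: k=2: 0+81354+46·36·46=157530; k=3: 36432+45694+46·22·46=128678; k=4: 51408+29946+46·21·46=125790; k=5: 81354+0+46·31·46=146950 → min 125790.
Top-level splits: k=1: (W₁..W₁)·(W₂..W₆) → 0+125790+36·46·46 = 201966; k=2: (W₁..W₂)·(W₃..W₆) → 59616+81354+36·36·46 = 200586; k=3: (W₁..W₃)·(W₄..W₆) → 72864+45694+36·22·46 = 154990; k=4: (W₁..W₄)·(W₅..W₆) → 86184+29946+36·21·46 = 150906; k=5: (W₁..W₅)·(W₆..W₆) → 109620+0+36·31·46 = 160956.
Best split is after W₄, i.e. k = 4.

4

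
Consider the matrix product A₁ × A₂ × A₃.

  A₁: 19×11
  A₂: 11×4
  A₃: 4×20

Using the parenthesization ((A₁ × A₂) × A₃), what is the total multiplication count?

2356

(A₁ × A₂): 19×11 by 11×4 → 19×4, cost 19·11·4 = 836
((A₁ × A₂) × A₃): 19×4 by 4×20 → 19×20, cost 19·4·20 = 1520; cumulative 2356
Total: 2356 scalar multiplications.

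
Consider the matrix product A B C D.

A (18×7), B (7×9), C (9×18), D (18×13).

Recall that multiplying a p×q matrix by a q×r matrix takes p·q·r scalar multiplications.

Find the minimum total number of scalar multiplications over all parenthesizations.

4410

Adjacent pairs: AB = 18·7·9 = 1134; BC = 7·9·18 = 1134; CD = 9·18·13 = 2106.
Length 3: A..C: k=1: 0+1134+18·7·18=3402; k=2: 1134+0+18·9·18=4050 → min 3402 | B..D: k=2: 0+2106+7·9·13=2925; k=3: 1134+0+7·18·13=2772 → min 2772.
Length 4: A..D: k=1: 0+2772+18·7·13=4410; k=2: 1134+2106+18·9·13=5346; k=3: 3402+0+18·18·13=7614 → min 4410.
Optimal order: (A ((B C) D)) with cost 4410.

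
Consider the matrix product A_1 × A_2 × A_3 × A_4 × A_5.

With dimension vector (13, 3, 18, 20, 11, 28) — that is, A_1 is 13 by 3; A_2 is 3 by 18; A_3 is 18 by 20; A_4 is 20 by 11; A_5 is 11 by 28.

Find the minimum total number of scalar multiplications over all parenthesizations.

3756

Adjacent pairs: A_1A_2 = 13·3·18 = 702; A_2A_3 = 3·18·20 = 1080; A_3A_4 = 18·20·11 = 3960; A_4A_5 = 20·11·28 = 6160.
Length 3: A_1..A_3: k=1: 0+1080+13·3·20=1860; k=2: 702+0+13·18·20=5382 → min 1860 | A_2..A_4: k=2: 0+3960+3·18·11=4554; k=3: 1080+0+3·20·11=1740 → min 1740 | A_3..A_5: k=3: 0+6160+18·20·28=16240; k=4: 3960+0+18·11·28=9504 → min 9504.
Length 4: A_1..A_4: k=1: 0+1740+13·3·11=2169; k=2: 702+3960+13·18·11=7236; k=3: 1860+0+13·20·11=4720 → min 2169 | A_2..A_5: k=2: 0+9504+3·18·28=11016; k=3: 1080+6160+3·20·28=8920; k=4: 1740+0+3·11·28=2664 → min 2664.
Length 5: A_1..A_5: k=1: 0+2664+13·3·28=3756; k=2: 702+9504+13·18·28=16758; k=3: 1860+6160+13·20·28=15300; k=4: 2169+0+13·11·28=6173 → min 3756.
Optimal order: (A_1 × (((A_2 × A_3) × A_4) × A_5)) with cost 3756.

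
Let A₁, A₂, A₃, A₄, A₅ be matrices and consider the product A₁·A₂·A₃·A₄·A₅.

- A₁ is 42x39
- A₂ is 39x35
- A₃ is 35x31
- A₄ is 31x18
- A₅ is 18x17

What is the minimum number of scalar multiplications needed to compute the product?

78982

Adjacent pairs: A₁A₂ = 42·39·35 = 57330; A₂A₃ = 39·35·31 = 42315; A₃A₄ = 35·31·18 = 19530; A₄A₅ = 31·18·17 = 9486.
Length 3: A₁..A₃: k=1: 0+42315+42·39·31=93093; k=2: 57330+0+42·35·31=102900 → min 93093 | A₂..A₄: k=2: 0+19530+39·35·18=44100; k=3: 42315+0+39·31·18=64077 → min 44100 | A₃..A₅: k=3: 0+9486+35·31·17=27931; k=4: 19530+0+35·18·17=30240 → min 27931.
Length 4: A₁..A₄: k=1: 0+44100+42·39·18=73584; k=2: 57330+19530+42·35·18=103320; k=3: 93093+0+42·31·18=116529 → min 73584 | A₂..A₅: k=2: 0+27931+39·35·17=51136; k=3: 42315+9486+39·31·17=72354; k=4: 44100+0+39·18·17=56034 → min 51136.
Length 5: A₁..A₅: k=1: 0+51136+42·39·17=78982; k=2: 57330+27931+42·35·17=110251; k=3: 93093+9486+42·31·17=124713; k=4: 73584+0+42·18·17=86436 → min 78982.
Optimal order: (A₁·(A₂·(A₃·(A₄·A₅)))) with cost 78982.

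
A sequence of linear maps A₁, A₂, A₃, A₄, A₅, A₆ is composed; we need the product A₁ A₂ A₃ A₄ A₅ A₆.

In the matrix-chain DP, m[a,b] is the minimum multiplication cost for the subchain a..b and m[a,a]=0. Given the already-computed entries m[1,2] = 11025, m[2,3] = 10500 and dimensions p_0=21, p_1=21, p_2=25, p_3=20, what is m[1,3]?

m[1,3] = min over k∈[1,2] of m[1,k]+m[k+1,3]+p_{0}·p_k·p_{3}.
k=1: 0 + 10500 + 21·21·20 = 19320; k=2: 11025 + 0 + 21·25·20 = 21525.
Minimum: 19320 at k=1.

19320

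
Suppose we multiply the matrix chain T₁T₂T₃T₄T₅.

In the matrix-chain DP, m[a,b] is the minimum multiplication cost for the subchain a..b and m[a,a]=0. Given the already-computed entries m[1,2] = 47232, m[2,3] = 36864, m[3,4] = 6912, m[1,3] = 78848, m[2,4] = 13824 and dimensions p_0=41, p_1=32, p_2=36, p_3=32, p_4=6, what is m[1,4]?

21696

m[1,4] = min over k∈[1,3] of m[1,k]+m[k+1,4]+p_{0}·p_k·p_{4}.
k=1: 0 + 13824 + 41·32·6 = 21696; k=2: 47232 + 6912 + 41·36·6 = 63000; k=3: 78848 + 0 + 41·32·6 = 86720.
Minimum: 21696 at k=1.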